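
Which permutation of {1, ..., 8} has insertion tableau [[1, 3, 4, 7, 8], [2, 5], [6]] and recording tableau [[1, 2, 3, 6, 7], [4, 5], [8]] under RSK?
Reverse the RSK construction: for i from n down to 1, find the cell of Q containing i, remove the entry at that cell from P, and reverse-bump it up through P; the value ejected from row 1 is w(i).

Step i=8: Q has 8 at row 3, column 1; remove 6 from row 3 of P and reverse-bump: 6 enters row 2 and ejects 5; 5 enters row 1 and ejects 4. So w(8) = 4. P is now [[1, 3, 5, 7, 8], [2, 6]].
Step i=7: Q has 7 at row 1, column 5; remove that cell from P, ejecting 8. So w(7) = 8. P is now [[1, 3, 5, 7], [2, 6]].
Step i=6: Q has 6 at row 1, column 4; remove that cell from P, ejecting 7. So w(6) = 7. P is now [[1, 3, 5], [2, 6]].
Step i=5: Q has 5 at row 2, column 2; remove 6 from row 2 of P and reverse-bump: 6 enters row 1 and ejects 5. So w(5) = 5. P is now [[1, 3, 6], [2]].
Step i=4: Q has 4 at row 2, column 1; remove 2 from row 2 of P and reverse-bump: 2 enters row 1 and ejects 1. So w(4) = 1. P is now [[2, 3, 6]].
Step i=3: Q has 3 at row 1, column 3; remove that cell from P, ejecting 6. So w(3) = 6. P is now [[2, 3]].
Step i=2: Q has 2 at row 1, column 2; remove that cell from P, ejecting 3. So w(2) = 3. P is now [[2]].
Step i=1: Q has 1 at row 1, column 1; remove that cell from P, ejecting 2. So w(1) = 2. P is now [].

So w = 2 3 6 1 5 7 8 4.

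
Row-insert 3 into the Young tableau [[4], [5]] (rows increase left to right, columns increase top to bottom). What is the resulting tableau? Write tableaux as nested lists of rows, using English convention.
In row 1, 3 replaces 4 (the leftmost entry greater than 3); 4 is bumped to row 2. In row 2, 4 replaces 5 (the leftmost entry greater than 4); 5 is bumped to row 3. 5 starts a new row 3. The new tableau is [[3], [4], [5]].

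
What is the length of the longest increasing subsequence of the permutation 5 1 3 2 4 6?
4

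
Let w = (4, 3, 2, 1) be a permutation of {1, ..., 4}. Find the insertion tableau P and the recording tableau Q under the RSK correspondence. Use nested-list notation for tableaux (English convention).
P = [[1], [2], [3], [4]], Q = [[1], [2], [3], [4]]

Insert each entry of the permutation into P by Schensted row insertion, recording in Q the position of each new cell.

Insert 4: appended to row 1. P = [[4]], Q = [[1]].
Insert 3: 3 bumps 4 from row 1; 4 starts row 2. P = [[3], [4]], Q = [[1], [2]].
Insert 2: 2 bumps 3 from row 1; 3 bumps 4 from row 2; 4 starts row 3. P = [[2], [3], [4]], Q = [[1], [2], [3]].
Insert 1: 1 bumps 2 from row 1; 2 bumps 3 from row 2; 3 bumps 4 from row 3; 4 starts row 4. P = [[1], [2], [3], [4]], Q = [[1], [2], [3], [4]].

So P = [[1], [2], [3], [4]], Q = [[1], [2], [3], [4]].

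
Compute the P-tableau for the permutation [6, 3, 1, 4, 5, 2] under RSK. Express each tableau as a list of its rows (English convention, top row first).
P = [[1, 2, 5], [3, 4], [6]]

Insert 6: appended to row 1. P = [[6]].
Insert 3: 3 bumps 6 from row 1; 6 starts row 2. P = [[3], [6]].
Insert 1: 1 bumps 3 from row 1; 3 bumps 6 from row 2; 6 starts row 3. P = [[1], [3], [6]].
Insert 4: appended to row 1. P = [[1, 4], [3], [6]].
Insert 5: appended to row 1. P = [[1, 4, 5], [3], [6]].
Insert 2: 2 bumps 4 from row 1; 4 appends to row 2. P = [[1, 2, 5], [3, 4], [6]].

So P = [[1, 2, 5], [3, 4], [6]].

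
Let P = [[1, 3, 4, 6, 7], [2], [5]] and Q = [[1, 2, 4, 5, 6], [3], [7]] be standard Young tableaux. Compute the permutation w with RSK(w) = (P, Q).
2 5 3 4 6 7 1

Reverse the RSK construction: for i from n down to 1, find the cell of Q containing i, remove the entry at that cell from P, and reverse-bump it up through P; the value ejected from row 1 is w(i).

Step i=7: Q has 7 at row 3, column 1; remove 5 from row 3 of P and reverse-bump: 5 enters row 2 and ejects 2; 2 enters row 1 and ejects 1. So w(7) = 1. P is now [[2, 3, 4, 6, 7], [5]].
Step i=6: Q has 6 at row 1, column 5; remove that cell from P, ejecting 7. So w(6) = 7. P is now [[2, 3, 4, 6], [5]].
Step i=5: Q has 5 at row 1, column 4; remove that cell from P, ejecting 6. So w(5) = 6. P is now [[2, 3, 4], [5]].
Step i=4: Q has 4 at row 1, column 3; remove that cell from P, ejecting 4. So w(4) = 4. P is now [[2, 3], [5]].
Step i=3: Q has 3 at row 2, column 1; remove 5 from row 2 of P and reverse-bump: 5 enters row 1 and ejects 3. So w(3) = 3. P is now [[2, 5]].
Step i=2: Q has 2 at row 1, column 2; remove that cell from P, ejecting 5. So w(2) = 5. P is now [[2]].
Step i=1: Q has 1 at row 1, column 1; remove that cell from P, ejecting 2. So w(1) = 2. P is now [].

So w = 2 5 3 4 6 7 1.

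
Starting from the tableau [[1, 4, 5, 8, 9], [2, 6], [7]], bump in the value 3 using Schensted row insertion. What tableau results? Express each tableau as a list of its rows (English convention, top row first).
[[1, 3, 5, 8, 9], [2, 4], [6], [7]]

In row 1, 3 replaces 4 (the leftmost entry greater than 3); 4 is bumped to row 2. In row 2, 4 replaces 6 (the leftmost entry greater than 4); 6 is bumped to row 3. In row 3, 6 replaces 7 (the leftmost entry greater than 6); 7 is bumped to row 4. 7 starts a new row 4. The new tableau is [[1, 3, 5, 8, 9], [2, 4], [6], [7]].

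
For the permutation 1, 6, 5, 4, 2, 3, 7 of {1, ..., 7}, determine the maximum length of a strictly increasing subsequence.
4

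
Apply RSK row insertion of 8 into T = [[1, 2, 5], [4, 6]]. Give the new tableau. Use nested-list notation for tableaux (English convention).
8 is larger than every entry of row 1, so it is appended to row 1. The new tableau is [[1, 2, 5, 8], [4, 6]].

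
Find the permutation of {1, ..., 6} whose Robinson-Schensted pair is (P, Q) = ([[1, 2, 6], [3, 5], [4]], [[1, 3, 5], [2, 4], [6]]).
Reverse the RSK construction: for i from n down to 1, find the cell of Q containing i, remove the entry at that cell from P, and reverse-bump it up through P; the value ejected from row 1 is w(i).

Step i=6: Q has 6 at row 3, column 1; remove 4 from row 3 of P and reverse-bump: 4 enters row 2 and ejects 3; 3 enters row 1 and ejects 2. So w(6) = 2. P is now [[1, 3, 6], [4, 5]].
Step i=5: Q has 5 at row 1, column 3; remove that cell from P, ejecting 6. So w(5) = 6. P is now [[1, 3], [4, 5]].
Step i=4: Q has 4 at row 2, column 2; remove 5 from row 2 of P and reverse-bump: 5 enters row 1 and ejects 3. So w(4) = 3. P is now [[1, 5], [4]].
Step i=3: Q has 3 at row 1, column 2; remove that cell from P, ejecting 5. So w(3) = 5. P is now [[1], [4]].
Step i=2: Q has 2 at row 2, column 1; remove 4 from row 2 of P and reverse-bump: 4 enters row 1 and ejects 1. So w(2) = 1. P is now [[4]].
Step i=1: Q has 1 at row 1, column 1; remove that cell from P, ejecting 4. So w(1) = 4. P is now [].

So w = 4 1 5 3 6 2.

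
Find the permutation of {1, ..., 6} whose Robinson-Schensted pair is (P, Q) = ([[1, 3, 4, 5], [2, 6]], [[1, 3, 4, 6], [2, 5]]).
Reverse the RSK construction: for i from n down to 1, find the cell of Q containing i, remove the entry at that cell from P, and reverse-bump it up through P; the value ejected from row 1 is w(i).

Step i=6: Q has 6 at row 1, column 4; remove that cell from P, ejecting 5. So w(6) = 5. P is now [[1, 3, 4], [2, 6]].
Step i=5: Q has 5 at row 2, column 2; remove 6 from row 2 of P and reverse-bump: 6 enters row 1 and ejects 4. So w(5) = 4. P is now [[1, 3, 6], [2]].
Step i=4: Q has 4 at row 1, column 3; remove that cell from P, ejecting 6. So w(4) = 6. P is now [[1, 3], [2]].
Step i=3: Q has 3 at row 1, column 2; remove that cell from P, ejecting 3. So w(3) = 3. P is now [[1], [2]].
Step i=2: Q has 2 at row 2, column 1; remove 2 from row 2 of P and reverse-bump: 2 enters row 1 and ejects 1. So w(2) = 1. P is now [[2]].
Step i=1: Q has 1 at row 1, column 1; remove that cell from P, ejecting 2. So w(1) = 2. P is now [].

So w = 2 1 3 6 4 5.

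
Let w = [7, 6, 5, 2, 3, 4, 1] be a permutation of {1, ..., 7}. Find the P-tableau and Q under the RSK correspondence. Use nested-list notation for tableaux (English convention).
P = [[1, 3, 4], [2], [5], [6], [7]], Q = [[1, 5, 6], [2], [3], [4], [7]]

Insert each entry of the permutation into P by Schensted row insertion, recording in Q the position of each new cell.

Insert 7: appended to row 1. P = [[7]].
Insert 6: 6 bumps 7 from row 1; 7 starts row 2. P = [[6], [7]].
Insert 5: 5 bumps 6 from row 1; 6 bumps 7 from row 2; 7 starts row 3. P = [[5], [6], [7]].
Insert 2: 2 bumps 5 from row 1; 5 bumps 6 from row 2; 6 bumps 7 from row 3; 7 starts row 4. P = [[2], [5], [6], [7]].
Insert 3: appended to row 1. P = [[2, 3], [5], [6], [7]].
Insert 4: appended to row 1. P = [[2, 3, 4], [5], [6], [7]].
Insert 1: 1 bumps 2 from row 1; 2 bumps 5 from row 2; 5 bumps 6 from row 3; 6 bumps 7 from row 4; 7 starts row 5. P = [[1, 3, 4], [2], [5], [6], [7]].

So P = [[1, 3, 4], [2], [5], [6], [7]], Q = [[1, 5, 6], [2], [3], [4], [7]].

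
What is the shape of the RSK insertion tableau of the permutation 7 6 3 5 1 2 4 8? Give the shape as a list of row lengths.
Row-insert each entry into an empty tableau.

After inserting 7: P = [[7]].
After inserting 6: P = [[6], [7]].
After inserting 3: P = [[3], [6], [7]].
After inserting 5: P = [[3, 5], [6], [7]].
After inserting 1: P = [[1, 5], [3], [6], [7]].
After inserting 2: P = [[1, 2], [3, 5], [6], [7]].
After inserting 4: P = [[1, 2, 4], [3, 5], [6], [7]].
After inserting 8: P = [[1, 2, 4, 8], [3, 5], [6], [7]].

The final insertion tableau P = [[1, 2, 4, 8], [3, 5], [6], [7]] has shape [4, 2, 1, 1].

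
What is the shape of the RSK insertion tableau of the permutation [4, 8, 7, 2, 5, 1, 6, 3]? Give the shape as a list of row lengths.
Row-insert each entry into an empty tableau.

After inserting 4: P = [[4]].
After inserting 8: P = [[4, 8]].
After inserting 7: P = [[4, 7], [8]].
After inserting 2: P = [[2, 7], [4], [8]].
After inserting 5: P = [[2, 5], [4, 7], [8]].
After inserting 1: P = [[1, 5], [2, 7], [4], [8]].
After inserting 6: P = [[1, 5, 6], [2, 7], [4], [8]].
After inserting 3: P = [[1, 3, 6], [2, 5], [4, 7], [8]].

The final insertion tableau P = [[1, 3, 6], [2, 5], [4, 7], [8]] has shape [3, 2, 2, 1].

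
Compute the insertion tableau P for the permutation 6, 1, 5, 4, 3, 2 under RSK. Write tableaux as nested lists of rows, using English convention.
Insert 6: appended to row 1. P = [[6]].
Insert 1: 1 bumps 6 from row 1; 6 starts row 2. P = [[1], [6]].
Insert 5: appended to row 1. P = [[1, 5], [6]].
Insert 4: 4 bumps 5 from row 1; 5 bumps 6 from row 2; 6 starts row 3. P = [[1, 4], [5], [6]].
Insert 3: 3 bumps 4 from row 1; 4 bumps 5 from row 2; 5 bumps 6 from row 3; 6 starts row 4. P = [[1, 3], [4], [5], [6]].
Insert 2: 2 bumps 3 from row 1; 3 bumps 4 from row 2; 4 bumps 5 from row 3; 5 bumps 6 from row 4; 6 starts row 5. P = [[1, 2], [3], [4], [5], [6]].

So P = [[1, 2], [3], [4], [5], [6]].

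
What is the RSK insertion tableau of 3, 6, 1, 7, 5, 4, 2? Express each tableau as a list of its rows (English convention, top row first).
Insert 3: appended to row 1. P = [[3]].
Insert 6: appended to row 1. P = [[3, 6]].
Insert 1: 1 bumps 3 from row 1; 3 starts row 2. P = [[1, 6], [3]].
Insert 7: appended to row 1. P = [[1, 6, 7], [3]].
Insert 5: 5 bumps 6 from row 1; 6 appends to row 2. P = [[1, 5, 7], [3, 6]].
Insert 4: 4 bumps 5 from row 1; 5 bumps 6 from row 2; 6 starts row 3. P = [[1, 4, 7], [3, 5], [6]].
Insert 2: 2 bumps 4 from row 1; 4 bumps 5 from row 2; 5 bumps 6 from row 3; 6 starts row 4. P = [[1, 2, 7], [3, 4], [5], [6]].

So P = [[1, 2, 7], [3, 4], [5], [6]].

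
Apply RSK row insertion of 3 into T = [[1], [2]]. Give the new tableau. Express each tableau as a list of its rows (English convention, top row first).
[[1, 3], [2]]

3 is larger than every entry of row 1, so it is appended to row 1. The new tableau is [[1, 3], [2]].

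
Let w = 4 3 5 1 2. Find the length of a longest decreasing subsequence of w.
3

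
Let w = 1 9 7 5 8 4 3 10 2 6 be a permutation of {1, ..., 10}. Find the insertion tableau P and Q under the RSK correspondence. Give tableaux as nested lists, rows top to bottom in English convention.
Insert each entry of the permutation into P by Schensted row insertion, recording in Q the position of each new cell.

Insert 1: appended to row 1. P = [[1]], Q = [[1]].
Insert 9: appended to row 1. P = [[1, 9]], Q = [[1, 2]].
Insert 7: 7 bumps 9 from row 1; 9 starts row 2. P = [[1, 7], [9]], Q = [[1, 2], [3]].
Insert 5: 5 bumps 7 from row 1; 7 bumps 9 from row 2; 9 starts row 3. P = [[1, 5], [7], [9]], Q = [[1, 2], [3], [4]].
Insert 8: appended to row 1. P = [[1, 5, 8], [7], [9]], Q = [[1, 2, 5], [3], [4]].
Insert 4: 4 bumps 5 from row 1; 5 bumps 7 from row 2; 7 bumps 9 from row 3; 9 starts row 4. P = [[1, 4, 8], [5], [7], [9]], Q = [[1, 2, 5], [3], [4], [6]].
Insert 3: 3 bumps 4 from row 1; 4 bumps 5 from row 2; 5 bumps 7 from row 3; 7 bumps 9 from row 4; 9 starts row 5. P = [[1, 3, 8], [4], [5], [7], [9]], Q = [[1, 2, 5], [3], [4], [6], [7]].
Insert 10: appended to row 1. P = [[1, 3, 8, 10], [4], [5], [7], [9]], Q = [[1, 2, 5, 8], [3], [4], [6], [7]].
Insert 2: 2 bumps 3 from row 1; 3 bumps 4 from row 2; 4 bumps 5 from row 3; 5 bumps 7 from row 4; 7 bumps 9 from row 5; 9 starts row 6. P = [[1, 2, 8, 10], [3], [4], [5], [7], [9]], Q = [[1, 2, 5, 8], [3], [4], [6], [7], [9]].
Insert 6: 6 bumps 8 from row 1; 8 appends to row 2. P = [[1, 2, 6, 10], [3, 8], [4], [5], [7], [9]], Q = [[1, 2, 5, 8], [3, 10], [4], [6], [7], [9]].

So P = [[1, 2, 6, 10], [3, 8], [4], [5], [7], [9]], Q = [[1, 2, 5, 8], [3, 10], [4], [6], [7], [9]].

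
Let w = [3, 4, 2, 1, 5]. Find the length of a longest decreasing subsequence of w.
3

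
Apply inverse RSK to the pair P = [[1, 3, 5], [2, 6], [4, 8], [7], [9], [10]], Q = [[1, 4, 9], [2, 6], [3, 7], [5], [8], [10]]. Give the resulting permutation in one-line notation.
Reverse the RSK construction: for i from n down to 1, find the cell of Q containing i, remove the entry at that cell from P, and reverse-bump it up through P; the value ejected from row 1 is w(i).

Step i=10: Q has 10 at row 6, column 1; remove 10 from row 6 of P and reverse-bump: 10 enters row 5 and ejects 9; 9 enters row 4 and ejects 7; 7 enters row 3 and ejects 4; 4 enters row 2 and ejects 2; 2 enters row 1 and ejects 1. So w(10) = 1. P is now [[2, 3, 5], [4, 6], [7, 8], [9], [10]].
Step i=9: Q has 9 at row 1, column 3; remove that cell from P, ejecting 5. So w(9) = 5. P is now [[2, 3], [4, 6], [7, 8], [9], [10]].
Step i=8: Q has 8 at row 5, column 1; remove 10 from row 5 of P and reverse-bump: 10 enters row 4 and ejects 9; 9 enters row 3 and ejects 8; 8 enters row 2 and ejects 6; 6 enters row 1 and ejects 3. So w(8) = 3. P is now [[2, 6], [4, 8], [7, 9], [10]].
Step i=7: Q has 7 at row 3, column 2; remove 9 from row 3 of P and reverse-bump: 9 enters row 2 and ejects 8; 8 enters row 1 and ejects 6. So w(7) = 6. P is now [[2, 8], [4, 9], [7], [10]].
Step i=6: Q has 6 at row 2, column 2; remove 9 from row 2 of P and reverse-bump: 9 enters row 1 and ejects 8. So w(6) = 8. P is now [[2, 9], [4], [7], [10]].
Step i=5: Q has 5 at row 4, column 1; remove 10 from row 4 of P and reverse-bump: 10 enters row 3 and ejects 7; 7 enters row 2 and ejects 4; 4 enters row 1 and ejects 2. So w(5) = 2. P is now [[4, 9], [7], [10]].
Step i=4: Q has 4 at row 1, column 2; remove that cell from P, ejecting 9. So w(4) = 9. P is now [[4], [7], [10]].
Step i=3: Q has 3 at row 3, column 1; remove 10 from row 3 of P and reverse-bump: 10 enters row 2 and ejects 7; 7 enters row 1 and ejects 4. So w(3) = 4. P is now [[7], [10]].
Step i=2: Q has 2 at row 2, column 1; remove 10 from row 2 of P and reverse-bump: 10 enters row 1 and ejects 7. So w(2) = 7. P is now [[10]].
Step i=1: Q has 1 at row 1, column 1; remove that cell from P, ejecting 10. So w(1) = 10. P is now [].

So w = 10 7 4 9 2 8 6 3 5 1.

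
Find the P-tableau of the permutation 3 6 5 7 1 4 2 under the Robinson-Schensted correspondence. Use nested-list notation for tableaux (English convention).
Insert 3: appended to row 1. P = [[3]].
Insert 6: appended to row 1. P = [[3, 6]].
Insert 5: 5 bumps 6 from row 1; 6 starts row 2. P = [[3, 5], [6]].
Insert 7: appended to row 1. P = [[3, 5, 7], [6]].
Insert 1: 1 bumps 3 from row 1; 3 bumps 6 from row 2; 6 starts row 3. P = [[1, 5, 7], [3], [6]].
Insert 4: 4 bumps 5 from row 1; 5 appends to row 2. P = [[1, 4, 7], [3, 5], [6]].
Insert 2: 2 bumps 4 from row 1; 4 bumps 5 from row 2; 5 bumps 6 from row 3; 6 starts row 4. P = [[1, 2, 7], [3, 4], [5], [6]].

So P = [[1, 2, 7], [3, 4], [5], [6]].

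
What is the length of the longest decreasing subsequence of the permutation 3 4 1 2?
2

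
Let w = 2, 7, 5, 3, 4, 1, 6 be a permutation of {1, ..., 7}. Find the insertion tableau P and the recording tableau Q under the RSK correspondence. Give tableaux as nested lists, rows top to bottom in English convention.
Insert each entry of the permutation into P by Schensted row insertion, recording in Q the position of each new cell.

Insert 2: appended to row 1. P = [[2]].
Insert 7: appended to row 1. P = [[2, 7]].
Insert 5: 5 bumps 7 from row 1; 7 starts row 2. P = [[2, 5], [7]].
Insert 3: 3 bumps 5 from row 1; 5 bumps 7 from row 2; 7 starts row 3. P = [[2, 3], [5], [7]].
Insert 4: appended to row 1. P = [[2, 3, 4], [5], [7]].
Insert 1: 1 bumps 2 from row 1; 2 bumps 5 from row 2; 5 bumps 7 from row 3; 7 starts row 4. P = [[1, 3, 4], [2], [5], [7]].
Insert 6: appended to row 1. P = [[1, 3, 4, 6], [2], [5], [7]].

So P = [[1, 3, 4, 6], [2], [5], [7]], Q = [[1, 2, 5, 7], [3], [4], [6]].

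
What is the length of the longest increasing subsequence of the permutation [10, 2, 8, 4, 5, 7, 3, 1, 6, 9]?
5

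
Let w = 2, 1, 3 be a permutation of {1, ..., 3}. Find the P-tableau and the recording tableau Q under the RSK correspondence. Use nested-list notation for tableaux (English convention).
Insert each entry of the permutation into P by Schensted row insertion, recording in Q the position of each new cell.

Insert 2: appended to row 1. P = [[2]].
Insert 1: 1 bumps 2 from row 1; 2 starts row 2. P = [[1], [2]].
Insert 3: appended to row 1. P = [[1, 3], [2]].

So P = [[1, 3], [2]], Q = [[1, 3], [2]].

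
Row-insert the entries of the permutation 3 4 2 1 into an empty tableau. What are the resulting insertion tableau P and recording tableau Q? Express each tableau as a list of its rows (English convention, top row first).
Insert each entry of the permutation into P by Schensted row insertion, recording in Q the position of each new cell.

After inserting 3: P = [[3]].
After inserting 4: P = [[3, 4]].
After inserting 2: P = [[2, 4], [3]].
After inserting 1: P = [[1, 4], [2], [3]].

So P = [[1, 4], [2], [3]], Q = [[1, 2], [3], [4]].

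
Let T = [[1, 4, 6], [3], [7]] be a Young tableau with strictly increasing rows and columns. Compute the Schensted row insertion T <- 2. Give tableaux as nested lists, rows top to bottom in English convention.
In row 1, 2 replaces 4 (the leftmost entry greater than 2); 4 is bumped to row 2. 4 is appended to row 2. The new tableau is [[1, 2, 6], [3, 4], [7]].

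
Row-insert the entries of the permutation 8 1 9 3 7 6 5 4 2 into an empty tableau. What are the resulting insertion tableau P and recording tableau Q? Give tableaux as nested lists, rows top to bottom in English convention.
Insert each entry of the permutation into P by Schensted row insertion, recording in Q the position of each new cell.

Insert 8: appended to row 1. P = [[8]].
Insert 1: 1 bumps 8 from row 1; 8 starts row 2. P = [[1], [8]].
Insert 9: appended to row 1. P = [[1, 9], [8]].
Insert 3: 3 bumps 9 from row 1; 9 appends to row 2. P = [[1, 3], [8, 9]].
Insert 7: appended to row 1. P = [[1, 3, 7], [8, 9]].
Insert 6: 6 bumps 7 from row 1; 7 bumps 8 from row 2; 8 starts row 3. P = [[1, 3, 6], [7, 9], [8]].
Insert 5: 5 bumps 6 from row 1; 6 bumps 7 from row 2; 7 bumps 8 from row 3; 8 starts row 4. P = [[1, 3, 5], [6, 9], [7], [8]].
Insert 4: 4 bumps 5 from row 1; 5 bumps 6 from row 2; 6 bumps 7 from row 3; 7 bumps 8 from row 4; 8 starts row 5. P = [[1, 3, 4], [5, 9], [6], [7], [8]].
Insert 2: 2 bumps 3 from row 1; 3 bumps 5 from row 2; 5 bumps 6 from row 3; 6 bumps 7 from row 4; 7 bumps 8 from row 5; 8 starts row 6. P = [[1, 2, 4], [3, 9], [5], [6], [7], [8]].

So P = [[1, 2, 4], [3, 9], [5], [6], [7], [8]], Q = [[1, 3, 5], [2, 4], [6], [7], [8], [9]].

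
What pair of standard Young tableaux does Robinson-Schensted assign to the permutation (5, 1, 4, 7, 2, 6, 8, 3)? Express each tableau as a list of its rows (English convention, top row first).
P = [[1, 2, 3, 8], [4, 6], [5, 7]], Q = [[1, 3, 4, 7], [2, 6], [5, 8]]

Insert each entry of the permutation into P by Schensted row insertion, recording in Q the position of each new cell.

Insert 5: appended to row 1. P = [[5]].
Insert 1: 1 bumps 5 from row 1; 5 starts row 2. P = [[1], [5]].
Insert 4: appended to row 1. P = [[1, 4], [5]].
Insert 7: appended to row 1. P = [[1, 4, 7], [5]].
Insert 2: 2 bumps 4 from row 1; 4 bumps 5 from row 2; 5 starts row 3. P = [[1, 2, 7], [4], [5]].
Insert 6: 6 bumps 7 from row 1; 7 appends to row 2. P = [[1, 2, 6], [4, 7], [5]].
Insert 8: appended to row 1. P = [[1, 2, 6, 8], [4, 7], [5]].
Insert 3: 3 bumps 6 from row 1; 6 bumps 7 from row 2; 7 appends to row 3. P = [[1, 2, 3, 8], [4, 6], [5, 7]].

So P = [[1, 2, 3, 8], [4, 6], [5, 7]], Q = [[1, 3, 4, 7], [2, 6], [5, 8]].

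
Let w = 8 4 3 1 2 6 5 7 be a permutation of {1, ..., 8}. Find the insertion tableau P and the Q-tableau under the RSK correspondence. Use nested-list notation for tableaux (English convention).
Insert each entry of the permutation into P by Schensted row insertion, recording in Q the position of each new cell.

Insert 8: appended to row 1. P = [[8]].
Insert 4: 4 bumps 8 from row 1; 8 starts row 2. P = [[4], [8]].
Insert 3: 3 bumps 4 from row 1; 4 bumps 8 from row 2; 8 starts row 3. P = [[3], [4], [8]].
Insert 1: 1 bumps 3 from row 1; 3 bumps 4 from row 2; 4 bumps 8 from row 3; 8 starts row 4. P = [[1], [3], [4], [8]].
Insert 2: appended to row 1. P = [[1, 2], [3], [4], [8]].
Insert 6: appended to row 1. P = [[1, 2, 6], [3], [4], [8]].
Insert 5: 5 bumps 6 from row 1; 6 appends to row 2. P = [[1, 2, 5], [3, 6], [4], [8]].
Insert 7: appended to row 1. P = [[1, 2, 5, 7], [3, 6], [4], [8]].

So P = [[1, 2, 5, 7], [3, 6], [4], [8]], Q = [[1, 5, 6, 8], [2, 7], [3], [4]].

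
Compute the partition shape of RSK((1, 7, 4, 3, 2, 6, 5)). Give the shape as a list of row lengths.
[3, 2, 1, 1]

Row-insert each entry into an empty tableau.

After inserting 1: P = [[1]].
After inserting 7: P = [[1, 7]].
After inserting 4: P = [[1, 4], [7]].
After inserting 3: P = [[1, 3], [4], [7]].
After inserting 2: P = [[1, 2], [3], [4], [7]].
After inserting 6: P = [[1, 2, 6], [3], [4], [7]].
After inserting 5: P = [[1, 2, 5], [3, 6], [4], [7]].

The final insertion tableau P = [[1, 2, 5], [3, 6], [4], [7]] has shape [3, 2, 1, 1].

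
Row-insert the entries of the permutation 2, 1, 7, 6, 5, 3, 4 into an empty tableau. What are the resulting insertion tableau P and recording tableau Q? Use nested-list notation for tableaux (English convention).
Insert each entry of the permutation into P by Schensted row insertion, recording in Q the position of each new cell.

Insert 2: appended to row 1. P = [[2]].
Insert 1: 1 bumps 2 from row 1; 2 starts row 2. P = [[1], [2]].
Insert 7: appended to row 1. P = [[1, 7], [2]].
Insert 6: 6 bumps 7 from row 1; 7 appends to row 2. P = [[1, 6], [2, 7]].
Insert 5: 5 bumps 6 from row 1; 6 bumps 7 from row 2; 7 starts row 3. P = [[1, 5], [2, 6], [7]].
Insert 3: 3 bumps 5 from row 1; 5 bumps 6 from row 2; 6 bumps 7 from row 3; 7 starts row 4. P = [[1, 3], [2, 5], [6], [7]].
Insert 4: appended to row 1. P = [[1, 3, 4], [2, 5], [6], [7]].

So P = [[1, 3, 4], [2, 5], [6], [7]], Q = [[1, 3, 7], [2, 4], [5], [6]].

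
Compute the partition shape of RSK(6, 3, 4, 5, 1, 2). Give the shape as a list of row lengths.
[3, 2, 1]

Row-insert each entry into an empty tableau.

After inserting 6: P = [[6]].
After inserting 3: P = [[3], [6]].
After inserting 4: P = [[3, 4], [6]].
After inserting 5: P = [[3, 4, 5], [6]].
After inserting 1: P = [[1, 4, 5], [3], [6]].
After inserting 2: P = [[1, 2, 5], [3, 4], [6]].

The final insertion tableau P = [[1, 2, 5], [3, 4], [6]] has shape [3, 2, 1].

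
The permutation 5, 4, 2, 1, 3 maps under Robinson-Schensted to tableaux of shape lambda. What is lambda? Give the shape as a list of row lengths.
[2, 1, 1, 1]

Row-insert each entry into an empty tableau.

After inserting 5: P = [[5]].
After inserting 4: P = [[4], [5]].
After inserting 2: P = [[2], [4], [5]].
After inserting 1: P = [[1], [2], [4], [5]].
After inserting 3: P = [[1, 3], [2], [4], [5]].

The final insertion tableau P = [[1, 3], [2], [4], [5]] has shape [2, 1, 1, 1].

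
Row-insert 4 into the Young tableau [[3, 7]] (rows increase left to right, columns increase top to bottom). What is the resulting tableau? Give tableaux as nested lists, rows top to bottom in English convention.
[[3, 4], [7]]

In row 1, 4 replaces 7 (the leftmost entry greater than 4); 7 is bumped to row 2. 7 starts a new row 2. The new tableau is [[3, 4], [7]].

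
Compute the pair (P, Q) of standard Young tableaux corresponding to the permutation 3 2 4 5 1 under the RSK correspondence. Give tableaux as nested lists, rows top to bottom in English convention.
Insert each entry of the permutation into P by Schensted row insertion, recording in Q the position of each new cell.

Insert 3: appended to row 1. P = [[3]].
Insert 2: 2 bumps 3 from row 1; 3 starts row 2. P = [[2], [3]].
Insert 4: appended to row 1. P = [[2, 4], [3]].
Insert 5: appended to row 1. P = [[2, 4, 5], [3]].
Insert 1: 1 bumps 2 from row 1; 2 bumps 3 from row 2; 3 starts row 3. P = [[1, 4, 5], [2], [3]].

So P = [[1, 4, 5], [2], [3]], Q = [[1, 3, 4], [2], [5]].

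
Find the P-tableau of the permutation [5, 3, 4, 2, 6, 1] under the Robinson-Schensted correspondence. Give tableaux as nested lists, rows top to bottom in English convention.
After inserting 5: P = [[5]].
After inserting 3: P = [[3], [5]].
After inserting 4: P = [[3, 4], [5]].
After inserting 2: P = [[2, 4], [3], [5]].
After inserting 6: P = [[2, 4, 6], [3], [5]].
After inserting 1: P = [[1, 4, 6], [2], [3], [5]].

So P = [[1, 4, 6], [2], [3], [5]].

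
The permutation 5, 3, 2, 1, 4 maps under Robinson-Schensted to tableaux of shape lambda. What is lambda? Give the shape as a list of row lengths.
[2, 1, 1, 1]

Row-insert each entry into an empty tableau.

After inserting 5: P = [[5]].
After inserting 3: P = [[3], [5]].
After inserting 2: P = [[2], [3], [5]].
After inserting 1: P = [[1], [2], [3], [5]].
After inserting 4: P = [[1, 4], [2], [3], [5]].

The final insertion tableau P = [[1, 4], [2], [3], [5]] has shape [2, 1, 1, 1].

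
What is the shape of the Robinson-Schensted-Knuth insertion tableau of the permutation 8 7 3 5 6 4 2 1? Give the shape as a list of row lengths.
Row-insert each entry into an empty tableau.

After inserting 8: P = [[8]].
After inserting 7: P = [[7], [8]].
After inserting 3: P = [[3], [7], [8]].
After inserting 5: P = [[3, 5], [7], [8]].
After inserting 6: P = [[3, 5, 6], [7], [8]].
After inserting 4: P = [[3, 4, 6], [5], [7], [8]].
After inserting 2: P = [[2, 4, 6], [3], [5], [7], [8]].
After inserting 1: P = [[1, 4, 6], [2], [3], [5], [7], [8]].

The final insertion tableau P = [[1, 4, 6], [2], [3], [5], [7], [8]] has shape [3, 1, 1, 1, 1, 1].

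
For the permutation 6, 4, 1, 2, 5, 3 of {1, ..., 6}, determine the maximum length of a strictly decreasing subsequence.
3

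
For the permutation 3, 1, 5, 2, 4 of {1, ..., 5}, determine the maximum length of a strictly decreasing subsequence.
2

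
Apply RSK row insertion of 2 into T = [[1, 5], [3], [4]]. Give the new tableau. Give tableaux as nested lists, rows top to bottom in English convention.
In row 1, 2 replaces 5 (the leftmost entry greater than 2); 5 is bumped to row 2. 5 is appended to row 2. The new tableau is [[1, 2], [3, 5], [4]].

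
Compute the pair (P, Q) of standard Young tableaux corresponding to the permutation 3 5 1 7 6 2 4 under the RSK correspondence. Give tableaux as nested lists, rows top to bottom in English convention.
P = [[1, 2, 4], [3, 5, 6], [7]], Q = [[1, 2, 4], [3, 5, 7], [6]]

Insert each entry of the permutation into P by Schensted row insertion, recording in Q the position of each new cell.

Insert 3: appended to row 1. P = [[3]], Q = [[1]].
Insert 5: appended to row 1. P = [[3, 5]], Q = [[1, 2]].
Insert 1: 1 bumps 3 from row 1; 3 starts row 2. P = [[1, 5], [3]], Q = [[1, 2], [3]].
Insert 7: appended to row 1. P = [[1, 5, 7], [3]], Q = [[1, 2, 4], [3]].
Insert 6: 6 bumps 7 from row 1; 7 appends to row 2. P = [[1, 5, 6], [3, 7]], Q = [[1, 2, 4], [3, 5]].
Insert 2: 2 bumps 5 from row 1; 5 bumps 7 from row 2; 7 starts row 3. P = [[1, 2, 6], [3, 5], [7]], Q = [[1, 2, 4], [3, 5], [6]].
Insert 4: 4 bumps 6 from row 1; 6 appends to row 2. P = [[1, 2, 4], [3, 5, 6], [7]], Q = [[1, 2, 4], [3, 5, 7], [6]].

So P = [[1, 2, 4], [3, 5, 6], [7]], Q = [[1, 2, 4], [3, 5, 7], [6]].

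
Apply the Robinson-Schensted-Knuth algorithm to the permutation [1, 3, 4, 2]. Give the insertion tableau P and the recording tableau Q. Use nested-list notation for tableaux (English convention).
P = [[1, 2, 4], [3]], Q = [[1, 2, 3], [4]]

Insert each entry of the permutation into P by Schensted row insertion, recording in Q the position of each new cell.

Insert 1: appended to row 1. P = [[1]], Q = [[1]].
Insert 3: appended to row 1. P = [[1, 3]], Q = [[1, 2]].
Insert 4: appended to row 1. P = [[1, 3, 4]], Q = [[1, 2, 3]].
Insert 2: 2 bumps 3 from row 1; 3 starts row 2. P = [[1, 2, 4], [3]], Q = [[1, 2, 3], [4]].

So P = [[1, 2, 4], [3]], Q = [[1, 2, 3], [4]].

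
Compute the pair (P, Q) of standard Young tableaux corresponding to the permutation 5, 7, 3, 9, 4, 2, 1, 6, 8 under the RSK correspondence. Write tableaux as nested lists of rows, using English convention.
Insert each entry of the permutation into P by Schensted row insertion, recording in Q the position of each new cell.

Insert 5: appended to row 1. P = [[5]].
Insert 7: appended to row 1. P = [[5, 7]].
Insert 3: 3 bumps 5 from row 1; 5 starts row 2. P = [[3, 7], [5]].
Insert 9: appended to row 1. P = [[3, 7, 9], [5]].
Insert 4: 4 bumps 7 from row 1; 7 appends to row 2. P = [[3, 4, 9], [5, 7]].
Insert 2: 2 bumps 3 from row 1; 3 bumps 5 from row 2; 5 starts row 3. P = [[2, 4, 9], [3, 7], [5]].
Insert 1: 1 bumps 2 from row 1; 2 bumps 3 from row 2; 3 bumps 5 from row 3; 5 starts row 4. P = [[1, 4, 9], [2, 7], [3], [5]].
Insert 6: 6 bumps 9 from row 1; 9 appends to row 2. P = [[1, 4, 6], [2, 7, 9], [3], [5]].
Insert 8: appended to row 1. P = [[1, 4, 6, 8], [2, 7, 9], [3], [5]].

So P = [[1, 4, 6, 8], [2, 7, 9], [3], [5]], Q = [[1, 2, 4, 9], [3, 5, 8], [6], [7]].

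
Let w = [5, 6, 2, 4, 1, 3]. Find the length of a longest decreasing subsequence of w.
3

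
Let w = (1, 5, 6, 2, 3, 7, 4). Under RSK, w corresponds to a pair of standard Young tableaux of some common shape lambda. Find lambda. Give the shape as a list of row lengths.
[4, 3]

Row-insert each entry into an empty tableau.

After inserting 1: P = [[1]].
After inserting 5: P = [[1, 5]].
After inserting 6: P = [[1, 5, 6]].
After inserting 2: P = [[1, 2, 6], [5]].
After inserting 3: P = [[1, 2, 3], [5, 6]].
After inserting 7: P = [[1, 2, 3, 7], [5, 6]].
After inserting 4: P = [[1, 2, 3, 4], [5, 6, 7]].

The final insertion tableau P = [[1, 2, 3, 4], [5, 6, 7]] has shape [4, 3].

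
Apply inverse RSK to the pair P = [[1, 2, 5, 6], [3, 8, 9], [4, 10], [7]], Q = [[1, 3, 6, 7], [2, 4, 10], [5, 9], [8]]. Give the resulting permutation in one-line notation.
Reverse the RSK construction: for i from n down to 1, find the cell of Q containing i, remove the entry at that cell from P, and reverse-bump it up through P; the value ejected from row 1 is w(i).

Step i=10: Q has 10 at row 2, column 3; remove 9 from row 2 of P and reverse-bump: 9 enters row 1 and ejects 6. So w(10) = 6. P is now [[1, 2, 5, 9], [3, 8], [4, 10], [7]].
Step i=9: Q has 9 at row 3, column 2; remove 10 from row 3 of P and reverse-bump: 10 enters row 2 and ejects 8; 8 enters row 1 and ejects 5. So w(9) = 5. P is now [[1, 2, 8, 9], [3, 10], [4], [7]].
Step i=8: Q has 8 at row 4, column 1; remove 7 from row 4 of P and reverse-bump: 7 enters row 3 and ejects 4; 4 enters row 2 and ejects 3; 3 enters row 1 and ejects 2. So w(8) = 2. P is now [[1, 3, 8, 9], [4, 10], [7]].
Step i=7: Q has 7 at row 1, column 4; remove that cell from P, ejecting 9. So w(7) = 9. P is now [[1, 3, 8], [4, 10], [7]].
Step i=6: Q has 6 at row 1, column 3; remove that cell from P, ejecting 8. So w(6) = 8. P is now [[1, 3], [4, 10], [7]].
Step i=5: Q has 5 at row 3, column 1; remove 7 from row 3 of P and reverse-bump: 7 enters row 2 and ejects 4; 4 enters row 1 and ejects 3. So w(5) = 3. P is now [[1, 4], [7, 10]].
Step i=4: Q has 4 at row 2, column 2; remove 10 from row 2 of P and reverse-bump: 10 enters row 1 and ejects 4. So w(4) = 4. P is now [[1, 10], [7]].
Step i=3: Q has 3 at row 1, column 2; remove that cell from P, ejecting 10. So w(3) = 10. P is now [[1], [7]].
Step i=2: Q has 2 at row 2, column 1; remove 7 from row 2 of P and reverse-bump: 7 enters row 1 and ejects 1. So w(2) = 1. P is now [[7]].
Step i=1: Q has 1 at row 1, column 1; remove that cell from P, ejecting 7. So w(1) = 7. P is now [].

So w = 7 1 10 4 3 8 9 2 5 6.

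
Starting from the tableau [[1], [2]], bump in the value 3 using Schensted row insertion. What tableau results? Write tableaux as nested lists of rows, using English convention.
[[1, 3], [2]]

3 is larger than every entry of row 1, so it is appended to row 1. The new tableau is [[1, 3], [2]].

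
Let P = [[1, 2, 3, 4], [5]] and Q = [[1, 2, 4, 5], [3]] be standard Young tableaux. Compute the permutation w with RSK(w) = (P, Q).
1 5 2 3 4

Reverse the RSK construction: for i from n down to 1, find the cell of Q containing i, remove the entry at that cell from P, and reverse-bump it up through P; the value ejected from row 1 is w(i).

Step i=5: Q has 5 at row 1, column 4; remove that cell from P, ejecting 4. So w(5) = 4. P is now [[1, 2, 3], [5]].
Step i=4: Q has 4 at row 1, column 3; remove that cell from P, ejecting 3. So w(4) = 3. P is now [[1, 2], [5]].
Step i=3: Q has 3 at row 2, column 1; remove 5 from row 2 of P and reverse-bump: 5 enters row 1 and ejects 2. So w(3) = 2. P is now [[1, 5]].
Step i=2: Q has 2 at row 1, column 2; remove that cell from P, ejecting 5. So w(2) = 5. P is now [[1]].
Step i=1: Q has 1 at row 1, column 1; remove that cell from P, ejecting 1. So w(1) = 1. P is now [].

So w = 1 5 2 3 4.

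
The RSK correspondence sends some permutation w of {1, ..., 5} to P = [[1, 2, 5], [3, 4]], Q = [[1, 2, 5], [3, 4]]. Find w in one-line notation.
3 4 1 2 5

Reverse the RSK construction: for i from n down to 1, find the cell of Q containing i, remove the entry at that cell from P, and reverse-bump it up through P; the value ejected from row 1 is w(i).

Step i=5: Q has 5 at row 1, column 3; remove that cell from P, ejecting 5. So w(5) = 5. P is now [[1, 2], [3, 4]].
Step i=4: Q has 4 at row 2, column 2; remove 4 from row 2 of P and reverse-bump: 4 enters row 1 and ejects 2. So w(4) = 2. P is now [[1, 4], [3]].
Step i=3: Q has 3 at row 2, column 1; remove 3 from row 2 of P and reverse-bump: 3 enters row 1 and ejects 1. So w(3) = 1. P is now [[3, 4]].
Step i=2: Q has 2 at row 1, column 2; remove that cell from P, ejecting 4. So w(2) = 4. P is now [[3]].
Step i=1: Q has 1 at row 1, column 1; remove that cell from P, ejecting 3. So w(1) = 3. P is now [].

So w = 3 4 1 2 5.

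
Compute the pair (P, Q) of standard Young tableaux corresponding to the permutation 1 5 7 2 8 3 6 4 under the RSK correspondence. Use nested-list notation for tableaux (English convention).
Insert each entry of the permutation into P by Schensted row insertion, recording in Q the position of each new cell.

Insert 1: appended to row 1. P = [[1]].
Insert 5: appended to row 1. P = [[1, 5]].
Insert 7: appended to row 1. P = [[1, 5, 7]].
Insert 2: 2 bumps 5 from row 1; 5 starts row 2. P = [[1, 2, 7], [5]].
Insert 8: appended to row 1. P = [[1, 2, 7, 8], [5]].
Insert 3: 3 bumps 7 from row 1; 7 appends to row 2. P = [[1, 2, 3, 8], [5, 7]].
Insert 6: 6 bumps 8 from row 1; 8 appends to row 2. P = [[1, 2, 3, 6], [5, 7, 8]].
Insert 4: 4 bumps 6 from row 1; 6 bumps 7 from row 2; 7 starts row 3. P = [[1, 2, 3, 4], [5, 6, 8], [7]].

So P = [[1, 2, 3, 4], [5, 6, 8], [7]], Q = [[1, 2, 3, 5], [4, 6, 7], [8]].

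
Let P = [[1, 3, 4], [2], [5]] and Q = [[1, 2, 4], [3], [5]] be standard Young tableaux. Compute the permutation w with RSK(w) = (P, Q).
Reverse the RSK construction: for i from n down to 1, find the cell of Q containing i, remove the entry at that cell from P, and reverse-bump it up through P; the value ejected from row 1 is w(i).

Step i=5: Q has 5 at row 3, column 1; remove 5 from row 3 of P and reverse-bump: 5 enters row 2 and ejects 2; 2 enters row 1 and ejects 1. So w(5) = 1. P is now [[2, 3, 4], [5]].
Step i=4: Q has 4 at row 1, column 3; remove that cell from P, ejecting 4. So w(4) = 4. P is now [[2, 3], [5]].
Step i=3: Q has 3 at row 2, column 1; remove 5 from row 2 of P and reverse-bump: 5 enters row 1 and ejects 3. So w(3) = 3. P is now [[2, 5]].
Step i=2: Q has 2 at row 1, column 2; remove that cell from P, ejecting 5. So w(2) = 5. P is now [[2]].
Step i=1: Q has 1 at row 1, column 1; remove that cell from P, ejecting 2. So w(1) = 2. P is now [].

So w = 2 5 3 4 1.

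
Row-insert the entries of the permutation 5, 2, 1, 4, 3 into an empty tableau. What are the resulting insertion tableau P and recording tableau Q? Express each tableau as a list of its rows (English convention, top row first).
P = [[1, 3], [2, 4], [5]], Q = [[1, 4], [2, 5], [3]]

Insert each entry of the permutation into P by Schensted row insertion, recording in Q the position of each new cell.

Insert 5: appended to row 1. P = [[5]].
Insert 2: 2 bumps 5 from row 1; 5 starts row 2. P = [[2], [5]].
Insert 1: 1 bumps 2 from row 1; 2 bumps 5 from row 2; 5 starts row 3. P = [[1], [2], [5]].
Insert 4: appended to row 1. P = [[1, 4], [2], [5]].
Insert 3: 3 bumps 4 from row 1; 4 appends to row 2. P = [[1, 3], [2, 4], [5]].

So P = [[1, 3], [2, 4], [5]], Q = [[1, 4], [2, 5], [3]].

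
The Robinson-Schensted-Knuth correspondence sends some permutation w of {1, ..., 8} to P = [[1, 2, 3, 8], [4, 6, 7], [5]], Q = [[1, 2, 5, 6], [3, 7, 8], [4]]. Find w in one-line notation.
5 6 4 1 7 8 2 3

Reverse RSK: for i = n, n-1, ..., 1, locate i in Q, remove the corresponding corner cell from P, and reverse-bump its entry up through P; the value ejected from row 1 is w(i).

So w = 5 6 4 1 7 8 2 3.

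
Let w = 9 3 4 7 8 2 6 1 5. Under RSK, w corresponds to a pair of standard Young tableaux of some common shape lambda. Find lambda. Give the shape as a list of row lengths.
[4, 2, 2, 1]

RSK row insertion gives P = [[1, 4, 5, 8], [2, 6], [3, 7], [9]], which has shape [4, 2, 2, 1].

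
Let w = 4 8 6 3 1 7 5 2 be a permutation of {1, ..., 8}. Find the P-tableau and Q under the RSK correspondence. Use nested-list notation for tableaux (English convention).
Insert each entry of the permutation into P by Schensted row insertion, recording in Q the position of each new cell.

After inserting 4: P = [[4]].
After inserting 8: P = [[4, 8]].
After inserting 6: P = [[4, 6], [8]].
After inserting 3: P = [[3, 6], [4], [8]].
After inserting 1: P = [[1, 6], [3], [4], [8]].
After inserting 7: P = [[1, 6, 7], [3], [4], [8]].
After inserting 5: P = [[1, 5, 7], [3, 6], [4], [8]].
After inserting 2: P = [[1, 2, 7], [3, 5], [4, 6], [8]].

So P = [[1, 2, 7], [3, 5], [4, 6], [8]], Q = [[1, 2, 6], [3, 7], [4, 8], [5]].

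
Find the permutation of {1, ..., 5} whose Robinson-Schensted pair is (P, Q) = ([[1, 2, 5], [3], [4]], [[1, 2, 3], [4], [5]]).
Reverse the RSK construction: for i from n down to 1, find the cell of Q containing i, remove the entry at that cell from P, and reverse-bump it up through P; the value ejected from row 1 is w(i).

Step i=5: Q has 5 at row 3, column 1; remove 4 from row 3 of P and reverse-bump: 4 enters row 2 and ejects 3; 3 enters row 1 and ejects 2. So w(5) = 2. P is now [[1, 3, 5], [4]].
Step i=4: Q has 4 at row 2, column 1; remove 4 from row 2 of P and reverse-bump: 4 enters row 1 and ejects 3. So w(4) = 3. P is now [[1, 4, 5]].
Step i=3: Q has 3 at row 1, column 3; remove that cell from P, ejecting 5. So w(3) = 5. P is now [[1, 4]].
Step i=2: Q has 2 at row 1, column 2; remove that cell from P, ejecting 4. So w(2) = 4. P is now [[1]].
Step i=1: Q has 1 at row 1, column 1; remove that cell from P, ejecting 1. So w(1) = 1. P is now [].

So w = 1 4 5 3 2.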